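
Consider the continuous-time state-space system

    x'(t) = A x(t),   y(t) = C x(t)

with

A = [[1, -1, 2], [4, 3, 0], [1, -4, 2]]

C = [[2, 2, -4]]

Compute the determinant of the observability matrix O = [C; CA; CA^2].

CA = [[6, 20, -4]]
CA^2 = [[82, 70, 4]]
Observability matrix O = [C; CA; CA^2] = [[2, 2, -4], [6, 20, -4], [82, 70, 4]]
Expanding along the first row, det(O) = 2·(20·4 - (-4)·70) - 2·(6·4 - (-4)·82) + (-4)·(6·70 - 20·82) = 2·360 - 2·352 + (-4)·(-1220) = 4896
Since det(O) ≠ 0, rank(O) = 3 and the system is completely observable.

4896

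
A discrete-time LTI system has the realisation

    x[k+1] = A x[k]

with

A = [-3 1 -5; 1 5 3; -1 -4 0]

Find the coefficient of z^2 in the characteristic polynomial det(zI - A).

Expand det(zI - A) for the 3×3 matrix.
p(z) = z^3 - 2z^2 - 9z + 44.
(Check: constant term = det(-A) = (-1)^3 det A = 44; coefficient of z^2 = -tr A = -2.)
The coefficient of z^2 is -2.

-2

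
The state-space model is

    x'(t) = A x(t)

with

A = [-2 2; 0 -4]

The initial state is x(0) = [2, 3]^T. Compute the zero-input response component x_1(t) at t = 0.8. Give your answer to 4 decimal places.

det(sI - A) = s^2 - (tr A)s + det A, with tr A = (-2) + (-4) = -6 and det A = (-2)·(-4) - 2·0 = 8 - 0 = 8.
So p(s) = det(sI - A) = s^2 + 6s + 8.
Factor s^2 + 6s + 8: two numbers with sum -6 and product 8 are -2 and -4, so s^2 + 6s + 8 = (s + 2)(s + 4).
Hence p(s) = (s + 2) (s + 4), with roots -4, -2.
The eigenvalues -4, -2 are distinct and real, so A is diagonalisable and x(t) = e^{At} x(0) = V diag(e^{λ_i t}) V^{-1} x(0), where the columns of V are the eigenvectors.
λ = -4: A - (-4)I = [[2, 2], [0, 0]]. Row 1 gives 2·v1 + 2·v2 = 0, so take v_1 = [-1, 1]^T.
λ = -2: A - (-2)I = [[0, 2], [0, -2]]. Row 1 gives 0·v1 + 2·v2 = 0, so take v_2 = [1, 0]^T.
V = [v_1 v_2] = [[-1, 1], [1, 0]] has det V = -1, so V^{-1} = adj(V)/det V = [[0, 1], [1, 1]].
Modal coordinates z(0) = V^{-1} x(0): 0·2 + 1·3 = 3; 1·2 + 1·3 = 5; so z(0) = [3, 5]^T.
x_1(t) = Σ_i (v_i)_1 · z_i(0) · e^{λ_i t} (row 1 of V times the modal terms).
x_1(0.8) = (-1)·3·e^{-4·0.8} + 1·5·e^{-2·0.8} = (-3)·0.040762 + 5·0.201897 = 0.8872.

0.8872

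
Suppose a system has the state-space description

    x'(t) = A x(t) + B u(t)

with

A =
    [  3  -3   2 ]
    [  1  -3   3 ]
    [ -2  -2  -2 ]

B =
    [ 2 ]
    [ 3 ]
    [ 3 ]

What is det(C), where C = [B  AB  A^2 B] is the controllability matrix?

-635

AB = [[3], [2], [-16]]
A^2B = [[-29], [-51], [22]]
Controllability matrix C = [B  AB  A^2B] = [[2, 3, -29], [3, 2, -51], [3, -16, 22]]
Expanding along the first row, det(C) = 2·(2·22 - (-51)·(-16)) - 3·(3·22 - (-51)·3) + (-29)·(3·(-16) - 2·3) = 2·(-772) - 3·219 + (-29)·(-54) = -635
Since det(C) ≠ 0, rank(C) = 3 and the system is completely controllable.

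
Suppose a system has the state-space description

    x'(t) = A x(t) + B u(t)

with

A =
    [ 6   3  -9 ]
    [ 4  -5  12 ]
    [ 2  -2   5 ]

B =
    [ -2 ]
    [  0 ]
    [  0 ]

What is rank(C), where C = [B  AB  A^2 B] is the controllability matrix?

AB = [[-12], [-8], [-4]]
A^2B = [[-60], [-56], [-28]]
Controllability matrix C = [B  AB  A^2B] = [[-2, -12, -60], [0, -8, -56], [0, -4, -28]]
The rows r1, r2, r3 of C are linearly dependent: -r2 + 2·r3 = 0 (check each entry), so rank(C) ≤ 2.
The 2×2 minor from rows 1, 2, columns 1, 2 is (-2)·(-8) - (-12)·0 = 16 - 0 = 16 ≠ 0, so rank(C) = 2.
rank(C) = 2 < n = 3, so the pair (A, B) is not completely controllable.

2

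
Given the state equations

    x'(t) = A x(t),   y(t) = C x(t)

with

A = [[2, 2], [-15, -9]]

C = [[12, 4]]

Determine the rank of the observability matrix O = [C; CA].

1

CA = [[-36, -12]]
Observability matrix O = [C; CA] = [[12, 4], [-36, -12]]
Every row of O is a scalar multiple of row 1 = [12, 4] (multipliers 1, -3), so the rows span a one-dimensional space.
O ≠ 0, hence rank(O) = 1.
rank(O) = 1 < n = 2, so the pair (A, C) is not completely observable.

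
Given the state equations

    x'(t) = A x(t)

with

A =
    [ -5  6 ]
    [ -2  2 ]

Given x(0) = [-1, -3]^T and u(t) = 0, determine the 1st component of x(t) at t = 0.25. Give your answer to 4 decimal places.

det(sI - A) = s^2 - (tr A)s + det A, with tr A = (-5) + 2 = -3 and det A = (-5)·2 - 6·(-2) = -10 - (-12) = 2.
So p(s) = det(sI - A) = s^2 + 3s + 2.
Factor s^2 + 3s + 2: two numbers with sum -3 and product 2 are -1 and -2, so s^2 + 3s + 2 = (s + 1)(s + 2).
Hence p(s) = (s + 1) (s + 2), with roots -2, -1.
The eigenvalues -2, -1 are distinct and real, so A is diagonalisable and x(t) = e^{At} x(0) = V diag(e^{λ_i t}) V^{-1} x(0), where the columns of V are the eigenvectors.
λ = -2: A - (-2)I = [[-3, 6], [-2, 4]]. Row 1 gives (-3)·v1 + 6·v2 = 0, so take v_1 = [2, 1]^T.
λ = -1: A - (-1)I = [[-4, 6], [-2, 3]]. Row 1 gives (-4)·v1 + 6·v2 = 0, so take v_2 = [-3, -2]^T.
V = [v_1 v_2] = [[2, -3], [1, -2]] has det V = -1, so V^{-1} = adj(V)/det V = [[2, -3], [1, -2]].
Modal coordinates z(0) = V^{-1} x(0): 2·(-1) + (-3)·(-3) = 7; 1·(-1) + (-2)·(-3) = 5; so z(0) = [7, 5]^T.
x_1(t) = Σ_i (v_i)_1 · z_i(0) · e^{λ_i t} (row 1 of V times the modal terms).
x_1(0.25) = 2·7·e^{-2·0.25} + (-3)·5·e^{-1·0.25} = 14·0.606531 + (-15)·0.778801 = -3.1906.

-3.1906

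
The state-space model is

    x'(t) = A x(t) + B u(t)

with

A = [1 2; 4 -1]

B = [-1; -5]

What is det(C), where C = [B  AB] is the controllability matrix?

AB = [[-11], [1]]
Controllability matrix C = [B  AB] = [[-1, -11], [-5, 1]]
det(C) = (-1)·1 - (-11)·(-5) = -1 - 55 = -56
Since det(C) ≠ 0, rank(C) = 2 and the system is completely controllable.

-56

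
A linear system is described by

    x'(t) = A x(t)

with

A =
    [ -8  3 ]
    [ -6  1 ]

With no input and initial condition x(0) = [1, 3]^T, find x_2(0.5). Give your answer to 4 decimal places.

det(sI - A) = s^2 - (tr A)s + det A, with tr A = (-8) + 1 = -7 and det A = (-8)·1 - 3·(-6) = -8 - (-18) = 10.
So p(s) = det(sI - A) = s^2 + 7s + 10.
Factor s^2 + 7s + 10: two numbers with sum -7 and product 10 are -2 and -5, so s^2 + 7s + 10 = (s + 2)(s + 5).
Hence p(s) = (s + 2) (s + 5), with roots -5, -2.
The eigenvalues -5, -2 are distinct and real, so A is diagonalisable and x(t) = e^{At} x(0) = V diag(e^{λ_i t}) V^{-1} x(0), where the columns of V are the eigenvectors.
λ = -5: A - (-5)I = [[-3, 3], [-6, 6]]. Row 1 gives (-3)·v1 + 3·v2 = 0, so take v_1 = [1, 1]^T.
λ = -2: A - (-2)I = [[-6, 3], [-6, 3]]. Row 1 gives (-6)·v1 + 3·v2 = 0, so take v_2 = [1, 2]^T.
V = [v_1 v_2] = [[1, 1], [1, 2]] has det V = 1, so V^{-1} = adj(V)/det V = [[2, -1], [-1, 1]].
Modal coordinates z(0) = V^{-1} x(0): 2·1 + (-1)·3 = -1; (-1)·1 + 1·3 = 2; so z(0) = [-1, 2]^T.
x_2(t) = Σ_i (v_i)_2 · z_i(0) · e^{λ_i t} (row 2 of V times the modal terms).
x_2(0.5) = 1·(-1)·e^{-5·0.5} + 2·2·e^{-2·0.5} = (-1)·0.082085 + 4·0.367879 = 1.3894.

1.3894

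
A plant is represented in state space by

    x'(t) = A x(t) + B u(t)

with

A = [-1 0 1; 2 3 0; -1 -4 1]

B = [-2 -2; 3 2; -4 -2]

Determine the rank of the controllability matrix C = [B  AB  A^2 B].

3

AB = [[-2, 0], [5, 2], [-14, -8]]
A^2B = [[-12, -8], [11, 6], [-32, -16]]
Controllability matrix C = [B  AB  A^2B] = [[-2, -2, -2, 0, -12, -8], [3, 2, 5, 2, 11, 6], [-4, -2, -14, -8, -32, -16]]
Take the 3×3 submatrix of C formed by columns 1, 2, 3: [[-2, -2, -2], [3, 2, 5], [-4, -2, -14]]. Its determinant is (-2)·(2·(-14) - 5·(-2)) - (-2)·(3·(-14) - 5·(-4)) + (-2)·(3·(-2) - 2·(-4)) = (-2)·(-18) - (-2)·(-22) + (-2)·2 = -12 ≠ 0.
So rank(C) ≥ 3; since C has 3 rows, rank(C) = 3.
rank(C) = 3 = n, so the pair (A, B) is completely controllable.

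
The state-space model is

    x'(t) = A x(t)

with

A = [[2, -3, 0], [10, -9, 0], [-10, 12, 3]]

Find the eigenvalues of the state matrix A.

det(sI - A) = s^3 - (tr A)s^2 + (M11 + M22 + M33)s - det A, where Mii is the 2×2 principal minor of A obtained by deleting row i and column i.
tr A = 2 + (-9) + 3 = -4; M11 = (-9)·3 - 0·12 = -27 - 0 = -27; M22 = 2·3 - 0·(-10) = 6 - 0 = 6; M33 = 2·(-9) - (-3)·10 = -18 - (-30) = 12; sum of minors = -9.
det A = 2·((-9)·3 - 0·12) - (-3)·(10·3 - 0·(-10)) + 0·(10·12 - (-9)·(-10)) = 2·(-27) - (-3)·30 + 0·30 = 36.
So p(s) = det(sI - A) = s^3 + 4s^2 - 9s - 36.
Rational-root test: any integer root divides -36. Testing small divisors, s = -3 works: p(-3) = -27 + 36 + 27 + (-36) = 0, so (s + 3) is a factor.
Dividing, p(s) = (s + 3)(s^2 + s - 12).
Factor s^2 + s - 12: two numbers with sum -1 and product -12 are 3 and -4, so s^2 + s - 12 = (s - 3)(s + 4).
Hence p(s) = (s - 3) (s + 3) (s + 4), with roots -4, -3, 3.
At least one eigenvalue has non-negative real part, so the system is not asymptotically stable.

-4, -3, 3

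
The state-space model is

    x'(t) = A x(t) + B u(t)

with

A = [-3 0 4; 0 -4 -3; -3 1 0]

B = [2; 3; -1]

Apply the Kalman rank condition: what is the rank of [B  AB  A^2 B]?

3

AB = [[-10], [-9], [-3]]
A^2B = [[18], [45], [21]]
Controllability matrix C = [B  AB  A^2B] = [[2, -10, 18], [3, -9, 45], [-1, -3, 21]]
det(C) = 2·((-9)·21 - 45·(-3)) - (-10)·(3·21 - 45·(-1)) + 18·(3·(-3) - (-9)·(-1)) = 2·(-54) - (-10)·108 + 18·(-18) = 648 ≠ 0, so rank(C) = 3.
rank(C) = 3 = n, so the pair (A, B) is completely controllable.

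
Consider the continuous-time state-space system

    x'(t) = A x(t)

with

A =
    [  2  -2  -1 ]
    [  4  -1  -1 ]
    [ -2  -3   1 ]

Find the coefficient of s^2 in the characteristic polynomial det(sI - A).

Expand det(sI - A) for the 3×3 matrix.
p(s) = s^3 - 2s^2 + 2s - 10.
(Check: constant term = det(-A) = (-1)^3 det A = -10; coefficient of s^2 = -tr A = -2.)
The coefficient of s^2 is -2.

-2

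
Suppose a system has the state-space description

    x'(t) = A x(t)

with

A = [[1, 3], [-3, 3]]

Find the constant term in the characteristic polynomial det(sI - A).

For a 2×2 matrix, det(sI - A) = s^2 - (tr A)s + det A.
tr A = 4, det A = 12.
So p(s) = s^2 - 4s + 12.
The constant term is 12.

12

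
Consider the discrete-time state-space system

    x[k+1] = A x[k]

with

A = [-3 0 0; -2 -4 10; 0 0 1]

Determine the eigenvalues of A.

-4, -3, 1

det(zI - A) = z^3 - (tr A)z^2 + (M11 + M22 + M33)z - det A, where Mii is the 2×2 principal minor of A obtained by deleting row i and column i.
tr A = (-3) + (-4) + 1 = -6; M11 = (-4)·1 - 10·0 = -4 - 0 = -4; M22 = (-3)·1 - 0·0 = -3 - 0 = -3; M33 = (-3)·(-4) - 0·(-2) = 12 - 0 = 12; sum of minors = 5.
det A = (-3)·((-4)·1 - 10·0) - 0·((-2)·1 - 10·0) + 0·((-2)·0 - (-4)·0) = (-3)·(-4) - 0·(-2) + 0·0 = 12.
So p(z) = det(zI - A) = z^3 + 6z^2 + 5z - 12.
Rational-root test: any integer root divides -12. Testing small divisors, z = 1 works: p(1) = 1 + 6 + 5 + (-12) = 0, so (z - 1) is a factor.
Dividing, p(z) = (z - 1)(z^2 + 7z + 12).
Factor z^2 + 7z + 12: two numbers with sum -7 and product 12 are -3 and -4, so z^2 + 7z + 12 = (z + 3)(z + 4).
Hence p(z) = (z - 1) (z + 3) (z + 4), with roots -4, -3, 1.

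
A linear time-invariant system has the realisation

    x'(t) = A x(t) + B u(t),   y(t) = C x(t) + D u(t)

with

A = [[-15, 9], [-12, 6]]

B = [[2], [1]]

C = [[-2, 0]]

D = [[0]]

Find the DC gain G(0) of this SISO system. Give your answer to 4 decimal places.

G(0) = C(-A)^{-1}B + D = -C A^{-1} B + D.
det A = 18, so A^{-1} = (1/18)·adj(A) = [[1/3, -1/2], [2/3, -5/6]]
A^{-1} B = [1/6, 1/2]^T
C A^{-1} B = -1/3
G(0) = D - C A^{-1} B = 0 - (-1/3) = 1/3 ≈ 0.3333

0.3333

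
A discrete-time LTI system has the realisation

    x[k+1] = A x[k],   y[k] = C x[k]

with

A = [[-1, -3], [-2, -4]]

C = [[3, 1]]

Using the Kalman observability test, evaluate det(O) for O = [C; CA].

CA = [[-5, -13]]
Observability matrix O = [C; CA] = [[3, 1], [-5, -13]]
det(O) = 3·(-13) - 1·(-5) = -39 - (-5) = -34
Since det(O) ≠ 0, rank(O) = 2 and the system is completely observable.

-34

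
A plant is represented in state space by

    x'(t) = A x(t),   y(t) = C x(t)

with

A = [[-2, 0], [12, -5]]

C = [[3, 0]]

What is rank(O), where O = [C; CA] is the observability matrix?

1

CA = [[-6, 0]]
Observability matrix O = [C; CA] = [[3, 0], [-6, 0]]
Every row of O is a scalar multiple of row 1 = [3, 0] (multipliers 1, -2), so the rows span a one-dimensional space.
O ≠ 0, hence rank(O) = 1.
rank(O) = 1 < n = 2, so the pair (A, C) is not completely observable.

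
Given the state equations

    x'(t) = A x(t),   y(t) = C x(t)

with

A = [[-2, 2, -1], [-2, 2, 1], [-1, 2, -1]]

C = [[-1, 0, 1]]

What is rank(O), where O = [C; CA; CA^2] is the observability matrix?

CA = [[1, 0, 0]]
CA^2 = [[-2, 2, -1]]
Observability matrix O = [C; CA; CA^2] = [[-1, 0, 1], [1, 0, 0], [-2, 2, -1]]
det(O) = (-1)·(0·(-1) - 0·2) - 0·(1·(-1) - 0·(-2)) + 1·(1·2 - 0·(-2)) = (-1)·0 - 0·(-1) + 1·2 = 2 ≠ 0, so rank(O) = 3.
rank(O) = 3 = n, so the pair (A, C) is completely observable.

3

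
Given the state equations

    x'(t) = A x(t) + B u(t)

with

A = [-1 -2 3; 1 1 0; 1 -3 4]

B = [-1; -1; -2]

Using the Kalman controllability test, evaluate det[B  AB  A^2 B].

-1

AB = [[-3], [-2], [-6]]
A^2B = [[-11], [-5], [-21]]
Controllability matrix C = [B  AB  A^2B] = [[-1, -3, -11], [-1, -2, -5], [-2, -6, -21]]
Expanding along the first row, det(C) = (-1)·((-2)·(-21) - (-5)·(-6)) - (-3)·((-1)·(-21) - (-5)·(-2)) + (-11)·((-1)·(-6) - (-2)·(-2)) = (-1)·12 - (-3)·11 + (-11)·2 = -1
Since det(C) ≠ 0, rank(C) = 3 and the system is completely controllable.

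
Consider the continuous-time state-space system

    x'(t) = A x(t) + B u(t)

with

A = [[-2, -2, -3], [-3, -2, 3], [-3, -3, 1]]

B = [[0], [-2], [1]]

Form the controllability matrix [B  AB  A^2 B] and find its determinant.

747

AB = [[1], [7], [7]]
A^2B = [[-37], [4], [-17]]
Controllability matrix C = [B  AB  A^2B] = [[0, 1, -37], [-2, 7, 4], [1, 7, -17]]
Expanding along the first row, det(C) = 0·(7·(-17) - 4·7) - 1·((-2)·(-17) - 4·1) + (-37)·((-2)·7 - 7·1) = 0·(-147) - 1·30 + (-37)·(-21) = 747
Since det(C) ≠ 0, rank(C) = 3 and the system is completely controllable.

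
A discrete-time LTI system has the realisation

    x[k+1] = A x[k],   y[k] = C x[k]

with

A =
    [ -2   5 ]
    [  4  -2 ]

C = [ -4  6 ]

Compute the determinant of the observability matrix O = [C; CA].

CA = [[32, -32]]
Observability matrix O = [C; CA] = [[-4, 6], [32, -32]]
det(O) = (-4)·(-32) - 6·32 = 128 - 192 = -64
Since det(O) ≠ 0, rank(O) = 2 and the system is completely observable.

-64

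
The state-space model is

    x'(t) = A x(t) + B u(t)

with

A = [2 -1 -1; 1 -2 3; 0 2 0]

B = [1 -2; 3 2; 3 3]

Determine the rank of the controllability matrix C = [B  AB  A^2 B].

AB = [[-4, -9], [4, 3], [6, 4]]
A^2B = [[-18, -25], [6, -3], [8, 6]]
Controllability matrix C = [B  AB  A^2B] = [[1, -2, -4, -9, -18, -25], [3, 2, 4, 3, 6, -3], [3, 3, 6, 4, 8, 6]]
Take the 3×3 submatrix of C formed by columns 1, 2, 4: [[1, -2, -9], [3, 2, 3], [3, 3, 4]]. Its determinant is 1·(2·4 - 3·3) - (-2)·(3·4 - 3·3) + (-9)·(3·3 - 2·3) = 1·(-1) - (-2)·3 + (-9)·3 = -22 ≠ 0.
So rank(C) ≥ 3; since C has 3 rows, rank(C) = 3.
rank(C) = 3 = n, so the pair (A, B) is completely controllable.

3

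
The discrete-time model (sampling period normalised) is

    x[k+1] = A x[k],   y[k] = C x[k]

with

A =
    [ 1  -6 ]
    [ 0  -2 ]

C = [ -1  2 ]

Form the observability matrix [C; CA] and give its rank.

CA = [[-1, 2]]
Observability matrix O = [C; CA] = [[-1, 2], [-1, 2]]
Every row of O is a scalar multiple of row 1 = [-1, 2] (multipliers 1, 1), so the rows span a one-dimensional space.
O ≠ 0, hence rank(O) = 1.
rank(O) = 1 < n = 2, so the pair (A, C) is not completely observable.

1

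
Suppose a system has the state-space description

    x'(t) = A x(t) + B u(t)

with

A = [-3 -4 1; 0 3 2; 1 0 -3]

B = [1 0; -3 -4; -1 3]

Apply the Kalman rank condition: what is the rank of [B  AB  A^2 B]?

3

AB = [[8, 19], [-11, -6], [4, -9]]
A^2B = [[24, -42], [-25, -36], [-4, 46]]
Controllability matrix C = [B  AB  A^2B] = [[1, 0, 8, 19, 24, -42], [-3, -4, -11, -6, -25, -36], [-1, 3, 4, -9, -4, 46]]
Take the 3×3 submatrix of C formed by columns 1, 2, 3: [[1, 0, 8], [-3, -4, -11], [-1, 3, 4]]. Its determinant is 1·((-4)·4 - (-11)·3) - 0·((-3)·4 - (-11)·(-1)) + 8·((-3)·3 - (-4)·(-1)) = 1·17 - 0·(-23) + 8·(-13) = -87 ≠ 0.
So rank(C) ≥ 3; since C has 3 rows, rank(C) = 3.
rank(C) = 3 = n, so the pair (A, B) is completely controllable.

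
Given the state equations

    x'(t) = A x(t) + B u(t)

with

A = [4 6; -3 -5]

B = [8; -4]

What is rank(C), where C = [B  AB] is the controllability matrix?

1

AB = [[8], [-4]]
Controllability matrix C = [B  AB] = [[8, 8], [-4, -4]]
Every column of C is a scalar multiple of column 1 = [8, -4] (multipliers 1, 1), so the columns span a one-dimensional space.
C ≠ 0, hence rank(C) = 1.
rank(C) = 1 < n = 2, so the pair (A, B) is not completely controllable.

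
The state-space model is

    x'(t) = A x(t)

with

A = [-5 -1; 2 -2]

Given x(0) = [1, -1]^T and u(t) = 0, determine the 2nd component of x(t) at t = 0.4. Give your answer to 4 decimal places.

-0.2019

det(sI - A) = s^2 - (tr A)s + det A, with tr A = (-5) + (-2) = -7 and det A = (-5)·(-2) - (-1)·2 = 10 - (-2) = 12.
So p(s) = det(sI - A) = s^2 + 7s + 12.
Factor s^2 + 7s + 12: two numbers with sum -7 and product 12 are -3 and -4, so s^2 + 7s + 12 = (s + 3)(s + 4).
Hence p(s) = (s + 3) (s + 4), with roots -4, -3.
The eigenvalues -4, -3 are distinct and real, so A is diagonalisable and x(t) = e^{At} x(0) = V diag(e^{λ_i t}) V^{-1} x(0), where the columns of V are the eigenvectors.
λ = -4: A - (-4)I = [[-1, -1], [2, 2]]. Row 1 gives (-1)·v1 + (-1)·v2 = 0, so take v_1 = [1, -1]^T.
λ = -3: A - (-3)I = [[-2, -1], [2, 1]]. Row 1 gives (-2)·v1 + (-1)·v2 = 0, so take v_2 = [1, -2]^T.
V = [v_1 v_2] = [[1, 1], [-1, -2]] has det V = -1, so V^{-1} = adj(V)/det V = [[2, 1], [-1, -1]].
Modal coordinates z(0) = V^{-1} x(0): 2·1 + 1·(-1) = 1; (-1)·1 + (-1)·(-1) = 0; so z(0) = [1, 0]^T.
x_2(t) = Σ_i (v_i)_2 · z_i(0) · e^{λ_i t} (row 2 of V times the modal terms).
x_2(0.4) = (-1)·1·e^{-4·0.4} + (-2)·0·e^{-3·0.4} = (-1)·0.201897 + 0·0.301194 = -0.2019.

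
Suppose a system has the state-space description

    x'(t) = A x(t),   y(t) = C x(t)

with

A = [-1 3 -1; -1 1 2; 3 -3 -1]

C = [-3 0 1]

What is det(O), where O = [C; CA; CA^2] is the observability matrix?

CA = [[6, -12, 2]]
CA^2 = [[12, 0, -32]]
Observability matrix O = [C; CA; CA^2] = [[-3, 0, 1], [6, -12, 2], [12, 0, -32]]
Expanding along the first row, det(O) = (-3)·((-12)·(-32) - 2·0) - 0·(6·(-32) - 2·12) + 1·(6·0 - (-12)·12) = (-3)·384 - 0·(-216) + 1·144 = -1008
Since det(O) ≠ 0, rank(O) = 3 and the system is completely observable.

-1008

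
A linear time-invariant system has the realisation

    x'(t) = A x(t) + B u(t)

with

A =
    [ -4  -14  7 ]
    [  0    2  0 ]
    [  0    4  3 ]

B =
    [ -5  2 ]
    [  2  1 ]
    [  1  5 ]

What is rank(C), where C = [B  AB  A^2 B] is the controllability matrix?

2

AB = [[-1, 13], [4, 2], [11, 19]]
A^2B = [[25, 53], [8, 4], [49, 65]]
Controllability matrix C = [B  AB  A^2B] = [[-5, 2, -1, 13, 25, 53], [2, 1, 4, 2, 8, 4], [1, 5, 11, 19, 49, 65]]
The rows r1, r2, r3 of C are linearly dependent: -r1 - 3·r2 + r3 = 0 (check each entry), so rank(C) ≤ 2.
The 2×2 minor from rows 1, 2, columns 1, 2 is (-5)·1 - 2·2 = -5 - 4 = -9 ≠ 0, so rank(C) = 2.
rank(C) = 2 < n = 3, so the pair (A, B) is not completely controllable.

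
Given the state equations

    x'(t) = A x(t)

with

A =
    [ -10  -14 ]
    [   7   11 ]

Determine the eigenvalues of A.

det(sI - A) = s^2 - (tr A)s + det A, with tr A = (-10) + 11 = 1 and det A = (-10)·11 - (-14)·7 = -110 - (-98) = -12.
So p(s) = det(sI - A) = s^2 - s - 12.
Factor s^2 - s - 12: two numbers with sum 1 and product -12 are 4 and -3, so s^2 - s - 12 = (s - 4)(s + 3).
Hence p(s) = (s - 4) (s + 3), with roots -3, 4.
At least one eigenvalue has non-negative real part, so the system is not asymptotically stable.

-3, 4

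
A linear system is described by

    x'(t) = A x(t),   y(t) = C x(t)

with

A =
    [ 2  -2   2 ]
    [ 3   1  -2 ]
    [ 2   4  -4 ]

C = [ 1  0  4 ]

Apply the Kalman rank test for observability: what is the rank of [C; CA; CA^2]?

3

CA = [[10, 14, -14]]
CA^2 = [[34, -62, 48]]
Observability matrix O = [C; CA; CA^2] = [[1, 0, 4], [10, 14, -14], [34, -62, 48]]
det(O) = 1·(14·48 - (-14)·(-62)) - 0·(10·48 - (-14)·34) + 4·(10·(-62) - 14·34) = 1·(-196) - 0·956 + 4·(-1096) = -4580 ≠ 0, so rank(O) = 3.
rank(O) = 3 = n, so the pair (A, C) is completely observable.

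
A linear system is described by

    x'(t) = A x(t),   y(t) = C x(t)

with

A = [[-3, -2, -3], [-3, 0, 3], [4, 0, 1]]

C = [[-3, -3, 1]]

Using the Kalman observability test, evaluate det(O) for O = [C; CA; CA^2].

-2636

CA = [[22, 6, 1]]
CA^2 = [[-80, -44, -47]]
Observability matrix O = [C; CA; CA^2] = [[-3, -3, 1], [22, 6, 1], [-80, -44, -47]]
Expanding along the first row, det(O) = (-3)·(6·(-47) - 1·(-44)) - (-3)·(22·(-47) - 1·(-80)) + 1·(22·(-44) - 6·(-80)) = (-3)·(-238) - (-3)·(-954) + 1·(-488) = -2636
Since det(O) ≠ 0, rank(O) = 3 and the system is completely observable.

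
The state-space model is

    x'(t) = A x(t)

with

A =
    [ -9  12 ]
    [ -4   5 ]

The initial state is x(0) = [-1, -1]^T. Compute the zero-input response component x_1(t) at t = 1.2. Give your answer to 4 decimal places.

-0.8489

det(sI - A) = s^2 - (tr A)s + det A, with tr A = (-9) + 5 = -4 and det A = (-9)·5 - 12·(-4) = -45 - (-48) = 3.
So p(s) = det(sI - A) = s^2 + 4s + 3.
Factor s^2 + 4s + 3: two numbers with sum -4 and product 3 are -1 and -3, so s^2 + 4s + 3 = (s + 1)(s + 3).
Hence p(s) = (s + 1) (s + 3), with roots -3, -1.
The eigenvalues -3, -1 are distinct and real, so A is diagonalisable and x(t) = e^{At} x(0) = V diag(e^{λ_i t}) V^{-1} x(0), where the columns of V are the eigenvectors.
λ = -3: A - (-3)I = [[-6, 12], [-4, 8]]. Row 1 gives (-6)·v1 + 12·v2 = 0, so take v_1 = [2, 1]^T.
λ = -1: A - (-1)I = [[-8, 12], [-4, 6]]. Row 1 gives (-8)·v1 + 12·v2 = 0, so take v_2 = [3, 2]^T.
V = [v_1 v_2] = [[2, 3], [1, 2]] has det V = 1, so V^{-1} = adj(V)/det V = [[2, -3], [-1, 2]].
Modal coordinates z(0) = V^{-1} x(0): 2·(-1) + (-3)·(-1) = 1; (-1)·(-1) + 2·(-1) = -1; so z(0) = [1, -1]^T.
x_1(t) = Σ_i (v_i)_1 · z_i(0) · e^{λ_i t} (row 1 of V times the modal terms).
x_1(1.2) = 2·1·e^{-3·1.2} + 3·(-1)·e^{-1·1.2} = 2·0.027324 + (-3)·0.301194 = -0.8489.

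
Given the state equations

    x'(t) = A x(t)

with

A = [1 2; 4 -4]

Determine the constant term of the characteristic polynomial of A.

For a 2×2 matrix, det(sI - A) = s^2 - (tr A)s + det A.
tr A = -3, det A = -12.
So p(s) = s^2 + 3s - 12.
The constant term is -12.

-12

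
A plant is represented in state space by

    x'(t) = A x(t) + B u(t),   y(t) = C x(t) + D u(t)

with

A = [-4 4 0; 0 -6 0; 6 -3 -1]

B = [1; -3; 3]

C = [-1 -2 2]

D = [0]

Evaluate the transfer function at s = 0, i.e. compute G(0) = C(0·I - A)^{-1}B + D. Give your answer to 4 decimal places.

G(0) = C(-A)^{-1}B + D = -C A^{-1} B + D.
det A = -24, so A^{-1} = (1/-24)·adj(A) = [[-1/4, -1/6, 0], [0, -1/6, 0], [-3/2, -1/2, -1]]
A^{-1} B = [1/4, 1/2, -3]^T
C A^{-1} B = -29/4
G(0) = D - C A^{-1} B = 0 - (-29/4) = 29/4 ≈ 7.2500

7.2500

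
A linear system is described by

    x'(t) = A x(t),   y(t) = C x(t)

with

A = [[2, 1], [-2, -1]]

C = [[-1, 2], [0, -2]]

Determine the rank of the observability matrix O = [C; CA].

CA = [[-6, -3], [4, 2]]
Observability matrix O = [C; CA] = [[-1, 2], [0, -2], [-6, -3], [4, 2]]
Take the 2×2 submatrix of O formed by rows 1, 2: [[-1, 2], [0, -2]]. Its determinant is (-1)·(-2) - 2·0 = 2 - 0 = 2 ≠ 0.
So rank(O) ≥ 2; since O has 2 columns, rank(O) = 2.
rank(O) = 2 = n, so the pair (A, C) is completely observable.

2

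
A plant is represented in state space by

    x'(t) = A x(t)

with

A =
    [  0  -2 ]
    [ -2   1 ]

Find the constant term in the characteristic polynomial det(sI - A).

-4

For a 2×2 matrix, det(sI - A) = s^2 - (tr A)s + det A.
tr A = 1, det A = -4.
So p(s) = s^2 - s - 4.
The constant term is -4.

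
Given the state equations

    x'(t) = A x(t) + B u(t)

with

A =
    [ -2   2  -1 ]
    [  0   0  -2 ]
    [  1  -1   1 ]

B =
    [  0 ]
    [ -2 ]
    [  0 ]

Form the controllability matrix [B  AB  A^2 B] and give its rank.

3

AB = [[-4], [0], [2]]
A^2B = [[6], [-4], [-2]]
Controllability matrix C = [B  AB  A^2B] = [[0, -4, 6], [-2, 0, -4], [0, 2, -2]]
det(C) = 0·(0·(-2) - (-4)·2) - (-4)·((-2)·(-2) - (-4)·0) + 6·((-2)·2 - 0·0) = 0·8 - (-4)·4 + 6·(-4) = -8 ≠ 0, so rank(C) = 3.
rank(C) = 3 = n, so the pair (A, B) is completely controllable.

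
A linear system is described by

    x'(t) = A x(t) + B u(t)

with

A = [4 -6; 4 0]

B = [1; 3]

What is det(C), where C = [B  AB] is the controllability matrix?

46

AB = [[-14], [4]]
Controllability matrix C = [B  AB] = [[1, -14], [3, 4]]
det(C) = 1·4 - (-14)·3 = 4 - (-42) = 46
Since det(C) ≠ 0, rank(C) = 2 and the system is completely controllable.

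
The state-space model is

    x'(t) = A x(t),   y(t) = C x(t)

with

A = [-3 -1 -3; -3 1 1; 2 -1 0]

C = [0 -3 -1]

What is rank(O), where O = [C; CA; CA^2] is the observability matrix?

3

CA = [[7, -2, -3]]
CA^2 = [[-21, -6, -23]]
Observability matrix O = [C; CA; CA^2] = [[0, -3, -1], [7, -2, -3], [-21, -6, -23]]
det(O) = 0·((-2)·(-23) - (-3)·(-6)) - (-3)·(7·(-23) - (-3)·(-21)) + (-1)·(7·(-6) - (-2)·(-21)) = 0·28 - (-3)·(-224) + (-1)·(-84) = -588 ≠ 0, so rank(O) = 3.
rank(O) = 3 = n, so the pair (A, C) is completely observable.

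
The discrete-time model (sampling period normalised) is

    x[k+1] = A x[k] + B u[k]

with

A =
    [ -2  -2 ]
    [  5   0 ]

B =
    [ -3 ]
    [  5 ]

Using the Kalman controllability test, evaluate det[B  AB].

AB = [[-4], [-15]]
Controllability matrix C = [B  AB] = [[-3, -4], [5, -15]]
det(C) = (-3)·(-15) - (-4)·5 = 45 - (-20) = 65
Since det(C) ≠ 0, rank(C) = 2 and the system is completely controllable.

65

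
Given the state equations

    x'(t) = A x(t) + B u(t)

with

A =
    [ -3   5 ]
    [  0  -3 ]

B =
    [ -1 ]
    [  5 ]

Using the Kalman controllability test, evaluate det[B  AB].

-125

AB = [[28], [-15]]
Controllability matrix C = [B  AB] = [[-1, 28], [5, -15]]
det(C) = (-1)·(-15) - 28·5 = 15 - 140 = -125
Since det(C) ≠ 0, rank(C) = 2 and the system is completely controllable.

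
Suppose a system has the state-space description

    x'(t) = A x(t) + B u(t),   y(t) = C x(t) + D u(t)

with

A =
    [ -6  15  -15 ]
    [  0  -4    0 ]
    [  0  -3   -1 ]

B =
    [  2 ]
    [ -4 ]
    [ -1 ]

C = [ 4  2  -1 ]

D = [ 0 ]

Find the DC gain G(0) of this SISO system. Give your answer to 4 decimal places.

-32.6667

G(0) = C(-A)^{-1}B + D = -C A^{-1} B + D.
det A = -24, so A^{-1} = (1/-24)·adj(A) = [[-1/6, -5/2, 5/2], [0, -1/4, 0], [0, 3/4, -1]]
A^{-1} B = [43/6, 1, -2]^T
C A^{-1} B = 98/3
G(0) = D - C A^{-1} B = 0 - (98/3) = -98/3 ≈ -32.6667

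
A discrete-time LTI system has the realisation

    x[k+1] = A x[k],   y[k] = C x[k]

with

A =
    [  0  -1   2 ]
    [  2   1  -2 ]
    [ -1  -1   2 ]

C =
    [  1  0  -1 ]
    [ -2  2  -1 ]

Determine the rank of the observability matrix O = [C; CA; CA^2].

CA = [[1, 0, 0], [5, 5, -10]]
CA^2 = [[0, -1, 2], [20, 10, -20]]
Observability matrix O = [C; CA; CA^2] = [[1, 0, -1], [-2, 2, -1], [1, 0, 0], [5, 5, -10], [0, -1, 2], [20, 10, -20]]
Take the 3×3 submatrix of O formed by rows 1, 2, 3: [[1, 0, -1], [-2, 2, -1], [1, 0, 0]]. Its determinant is 1·(2·0 - (-1)·0) - 0·((-2)·0 - (-1)·1) + (-1)·((-2)·0 - 2·1) = 1·0 - 0·1 + (-1)·(-2) = 2 ≠ 0.
So rank(O) ≥ 3; since O has 3 columns, rank(O) = 3.
rank(O) = 3 = n, so the pair (A, C) is completely observable.

3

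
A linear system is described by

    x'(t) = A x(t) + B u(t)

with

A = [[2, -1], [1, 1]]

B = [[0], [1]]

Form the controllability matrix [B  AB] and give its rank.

2

AB = [[-1], [1]]
Controllability matrix C = [B  AB] = [[0, -1], [1, 1]]
det(C) = 0·1 - (-1)·1 = 0 - (-1) = 1 ≠ 0, so rank(C) = 2.
rank(C) = 2 = n, so the pair (A, B) is completely controllable.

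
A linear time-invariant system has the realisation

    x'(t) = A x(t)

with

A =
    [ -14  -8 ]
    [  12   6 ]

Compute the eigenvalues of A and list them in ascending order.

det(sI - A) = s^2 - (tr A)s + det A, with tr A = (-14) + 6 = -8 and det A = (-14)·6 - (-8)·12 = -84 - (-96) = 12.
So p(s) = det(sI - A) = s^2 + 8s + 12.
Factor s^2 + 8s + 12: two numbers with sum -8 and product 12 are -2 and -6, so s^2 + 8s + 12 = (s + 2)(s + 6).
Hence p(s) = (s + 2) (s + 6), with roots -6, -2.
All eigenvalues have negative real part, so the system is asymptotically stable.

-6, -2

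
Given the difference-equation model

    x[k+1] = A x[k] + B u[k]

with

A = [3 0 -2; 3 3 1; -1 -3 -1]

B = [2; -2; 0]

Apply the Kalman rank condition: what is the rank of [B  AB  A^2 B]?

3

AB = [[6], [0], [4]]
A^2B = [[10], [22], [-10]]
Controllability matrix C = [B  AB  A^2B] = [[2, 6, 10], [-2, 0, 22], [0, 4, -10]]
det(C) = 2·(0·(-10) - 22·4) - 6·((-2)·(-10) - 22·0) + 10·((-2)·4 - 0·0) = 2·(-88) - 6·20 + 10·(-8) = -376 ≠ 0, so rank(C) = 3.
rank(C) = 3 = n, so the pair (A, B) is completely controllable.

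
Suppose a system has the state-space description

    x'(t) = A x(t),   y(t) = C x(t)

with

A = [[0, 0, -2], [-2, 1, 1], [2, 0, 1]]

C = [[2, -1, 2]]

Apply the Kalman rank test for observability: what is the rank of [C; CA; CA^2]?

CA = [[6, -1, -3]]
CA^2 = [[-4, -1, -16]]
Observability matrix O = [C; CA; CA^2] = [[2, -1, 2], [6, -1, -3], [-4, -1, -16]]
det(O) = 2·((-1)·(-16) - (-3)·(-1)) - (-1)·(6·(-16) - (-3)·(-4)) + 2·(6·(-1) - (-1)·(-4)) = 2·13 - (-1)·(-108) + 2·(-10) = -102 ≠ 0, so rank(O) = 3.
rank(O) = 3 = n, so the pair (A, C) is completely observable.

3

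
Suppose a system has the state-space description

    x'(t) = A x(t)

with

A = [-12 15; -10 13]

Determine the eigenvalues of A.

-2, 3

det(sI - A) = s^2 - (tr A)s + det A, with tr A = (-12) + 13 = 1 and det A = (-12)·13 - 15·(-10) = -156 - (-150) = -6.
So p(s) = det(sI - A) = s^2 - s - 6.
Factor s^2 - s - 6: two numbers with sum 1 and product -6 are 3 and -2, so s^2 - s - 6 = (s - 3)(s + 2).
Hence p(s) = (s - 3) (s + 2), with roots -2, 3.
At least one eigenvalue has non-negative real part, so the system is not asymptotically stable.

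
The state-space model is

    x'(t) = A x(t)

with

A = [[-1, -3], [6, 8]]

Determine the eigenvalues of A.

2, 5

det(sI - A) = s^2 - (tr A)s + det A, with tr A = (-1) + 8 = 7 and det A = (-1)·8 - (-3)·6 = -8 - (-18) = 10.
So p(s) = det(sI - A) = s^2 - 7s + 10.
Factor s^2 - 7s + 10: two numbers with sum 7 and product 10 are 5 and 2, so s^2 - 7s + 10 = (s - 5)(s - 2).
Hence p(s) = (s - 5) (s - 2), with roots 2, 5.
At least one eigenvalue has non-negative real part, so the system is not asymptotically stable.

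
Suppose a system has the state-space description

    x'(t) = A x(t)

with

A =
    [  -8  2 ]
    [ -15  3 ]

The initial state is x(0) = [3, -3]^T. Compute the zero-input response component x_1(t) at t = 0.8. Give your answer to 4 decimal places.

-2.0626

det(sI - A) = s^2 - (tr A)s + det A, with tr A = (-8) + 3 = -5 and det A = (-8)·3 - 2·(-15) = -24 - (-30) = 6.
So p(s) = det(sI - A) = s^2 + 5s + 6.
Factor s^2 + 5s + 6: two numbers with sum -5 and product 6 are -2 and -3, so s^2 + 5s + 6 = (s + 2)(s + 3).
Hence p(s) = (s + 2) (s + 3), with roots -3, -2.
The eigenvalues -3, -2 are distinct and real, so A is diagonalisable and x(t) = e^{At} x(0) = V diag(e^{λ_i t}) V^{-1} x(0), where the columns of V are the eigenvectors.
λ = -3: A - (-3)I = [[-5, 2], [-15, 6]]. Row 1 gives (-5)·v1 + 2·v2 = 0, so take v_1 = [-2, -5]^T.
λ = -2: A - (-2)I = [[-6, 2], [-15, 5]]. Row 1 gives (-6)·v1 + 2·v2 = 0, so take v_2 = [1, 3]^T.
V = [v_1 v_2] = [[-2, 1], [-5, 3]] has det V = -1, so V^{-1} = adj(V)/det V = [[-3, 1], [-5, 2]].
Modal coordinates z(0) = V^{-1} x(0): (-3)·3 + 1·(-3) = -12; (-5)·3 + 2·(-3) = -21; so z(0) = [-12, -21]^T.
x_1(t) = Σ_i (v_i)_1 · z_i(0) · e^{λ_i t} (row 1 of V times the modal terms).
x_1(0.8) = (-2)·(-12)·e^{-3·0.8} + 1·(-21)·e^{-2·0.8} = 24·0.090718 + (-21)·0.201897 = -2.0626.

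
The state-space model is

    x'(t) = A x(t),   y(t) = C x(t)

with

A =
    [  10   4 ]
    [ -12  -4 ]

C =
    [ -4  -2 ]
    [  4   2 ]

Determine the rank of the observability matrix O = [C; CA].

1

CA = [[-16, -8], [16, 8]]
Observability matrix O = [C; CA] = [[-4, -2], [4, 2], [-16, -8], [16, 8]]
Every row of O is a scalar multiple of row 1 = [-4, -2] (multipliers 1, -1, 4, -4), so the rows span a one-dimensional space.
O ≠ 0, hence rank(O) = 1.
rank(O) = 1 < n = 2, so the pair (A, C) is not completely observable.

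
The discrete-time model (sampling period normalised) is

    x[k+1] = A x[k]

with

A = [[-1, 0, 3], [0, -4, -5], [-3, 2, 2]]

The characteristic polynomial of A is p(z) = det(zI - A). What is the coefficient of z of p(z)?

Expand det(zI - A) for the 3×3 matrix.
p(z) = z^3 + 3z^2 + 13z + 38.
(Check: constant term = det(-A) = (-1)^3 det A = 38; coefficient of z^2 = -tr A = 3.)
The coefficient of z is 13.

13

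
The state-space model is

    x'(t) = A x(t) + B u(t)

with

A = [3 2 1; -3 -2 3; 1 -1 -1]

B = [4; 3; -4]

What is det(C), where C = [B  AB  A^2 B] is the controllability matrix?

-7461

AB = [[14], [-30], [5]]
A^2B = [[-13], [33], [39]]
Controllability matrix C = [B  AB  A^2B] = [[4, 14, -13], [3, -30, 33], [-4, 5, 39]]
Expanding along the first row, det(C) = 4·((-30)·39 - 33·5) - 14·(3·39 - 33·(-4)) + (-13)·(3·5 - (-30)·(-4)) = 4·(-1335) - 14·249 + (-13)·(-105) = -7461
Since det(C) ≠ 0, rank(C) = 3 and the system is completely controllable.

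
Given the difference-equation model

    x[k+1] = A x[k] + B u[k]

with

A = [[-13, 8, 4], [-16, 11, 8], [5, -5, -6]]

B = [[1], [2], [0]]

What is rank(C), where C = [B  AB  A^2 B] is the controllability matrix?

AB = [[3], [6], [-5]]
A^2B = [[-11], [-22], [15]]
Controllability matrix C = [B  AB  A^2B] = [[1, 3, -11], [2, 6, -22], [0, -5, 15]]
The rows r1, r2, r3 of C are linearly dependent: -2·r1 + r2 = 0 (check each entry), so rank(C) ≤ 2.
The 2×2 minor from rows 1, 3, columns 1, 2 is 1·(-5) - 3·0 = -5 - 0 = -5 ≠ 0, so rank(C) = 2.
rank(C) = 2 < n = 3, so the pair (A, B) is not completely controllable.

2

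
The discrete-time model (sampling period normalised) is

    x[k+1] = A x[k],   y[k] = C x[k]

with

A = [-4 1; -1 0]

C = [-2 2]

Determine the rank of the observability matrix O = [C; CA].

CA = [[6, -2]]
Observability matrix O = [C; CA] = [[-2, 2], [6, -2]]
det(O) = (-2)·(-2) - 2·6 = 4 - 12 = -8 ≠ 0, so rank(O) = 2.
rank(O) = 2 = n, so the pair (A, C) is completely observable.

2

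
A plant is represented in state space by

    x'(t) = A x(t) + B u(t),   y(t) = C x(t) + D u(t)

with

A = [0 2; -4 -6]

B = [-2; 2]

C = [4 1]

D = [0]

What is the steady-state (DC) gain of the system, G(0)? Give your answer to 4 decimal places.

G(0) = C(-A)^{-1}B + D = -C A^{-1} B + D.
det A = 8, so A^{-1} = (1/8)·adj(A) = [[-3/4, -1/4], [1/2, 0]]
A^{-1} B = [1, -1]^T
C A^{-1} B = 3
G(0) = D - C A^{-1} B = 0 - (3) = -3

-3.0000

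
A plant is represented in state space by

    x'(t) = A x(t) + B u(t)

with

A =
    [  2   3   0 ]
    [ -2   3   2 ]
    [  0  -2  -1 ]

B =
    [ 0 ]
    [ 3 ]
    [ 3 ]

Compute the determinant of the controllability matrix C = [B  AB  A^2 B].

-3726

AB = [[9], [15], [-9]]
A^2B = [[63], [9], [-21]]
Controllability matrix C = [B  AB  A^2B] = [[0, 9, 63], [3, 15, 9], [3, -9, -21]]
Expanding along the first row, det(C) = 0·(15·(-21) - 9·(-9)) - 9·(3·(-21) - 9·3) + 63·(3·(-9) - 15·3) = 0·(-234) - 9·(-90) + 63·(-72) = -3726
Since det(C) ≠ 0, rank(C) = 3 and the system is completely controllable.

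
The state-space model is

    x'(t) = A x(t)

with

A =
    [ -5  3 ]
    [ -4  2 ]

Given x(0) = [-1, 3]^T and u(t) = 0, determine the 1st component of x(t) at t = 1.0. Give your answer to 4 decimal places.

det(sI - A) = s^2 - (tr A)s + det A, with tr A = (-5) + 2 = -3 and det A = (-5)·2 - 3·(-4) = -10 - (-12) = 2.
So p(s) = det(sI - A) = s^2 + 3s + 2.
Factor s^2 + 3s + 2: two numbers with sum -3 and product 2 are -1 and -2, so s^2 + 3s + 2 = (s + 1)(s + 2).
Hence p(s) = (s + 1) (s + 2), with roots -2, -1.
The eigenvalues -2, -1 are distinct and real, so A is diagonalisable and x(t) = e^{At} x(0) = V diag(e^{λ_i t}) V^{-1} x(0), where the columns of V are the eigenvectors.
λ = -2: A - (-2)I = [[-3, 3], [-4, 4]]. Row 1 gives (-3)·v1 + 3·v2 = 0, so take v_1 = [1, 1]^T.
λ = -1: A - (-1)I = [[-4, 3], [-4, 3]]. Row 1 gives (-4)·v1 + 3·v2 = 0, so take v_2 = [3, 4]^T.
V = [v_1 v_2] = [[1, 3], [1, 4]] has det V = 1, so V^{-1} = adj(V)/det V = [[4, -3], [-1, 1]].
Modal coordinates z(0) = V^{-1} x(0): 4·(-1) + (-3)·3 = -13; (-1)·(-1) + 1·3 = 4; so z(0) = [-13, 4]^T.
x_1(t) = Σ_i (v_i)_1 · z_i(0) · e^{λ_i t} (row 1 of V times the modal terms).
x_1(1.0) = 1·(-13)·e^{-2·1.0} + 3·4·e^{-1·1.0} = (-13)·0.135335 + 12·0.367879 = 2.6552.

2.6552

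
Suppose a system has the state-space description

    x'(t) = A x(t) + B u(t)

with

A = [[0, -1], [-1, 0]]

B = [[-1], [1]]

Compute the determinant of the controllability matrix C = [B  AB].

AB = [[-1], [1]]
Controllability matrix C = [B  AB] = [[-1, -1], [1, 1]]
det(C) = (-1)·1 - (-1)·1 = -1 - (-1) = 0
Since det(C) = 0, rank(C) < 2 and the system is not completely controllable.

0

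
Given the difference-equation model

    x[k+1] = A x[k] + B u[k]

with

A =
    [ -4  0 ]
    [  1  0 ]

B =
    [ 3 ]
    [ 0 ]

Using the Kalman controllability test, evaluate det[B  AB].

9

AB = [[-12], [3]]
Controllability matrix C = [B  AB] = [[3, -12], [0, 3]]
det(C) = 3·3 - (-12)·0 = 9 - 0 = 9
Since det(C) ≠ 0, rank(C) = 2 and the system is completely controllable.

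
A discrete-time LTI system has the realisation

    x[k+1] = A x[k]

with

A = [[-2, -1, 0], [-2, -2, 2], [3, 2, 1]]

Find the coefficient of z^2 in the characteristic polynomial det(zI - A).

3

Expand det(zI - A) for the 3×3 matrix.
p(z) = z^3 + 3z^2 - 6z - 4.
(Check: constant term = det(-A) = (-1)^3 det A = -4; coefficient of z^2 = -tr A = 3.)
The coefficient of z^2 is 3.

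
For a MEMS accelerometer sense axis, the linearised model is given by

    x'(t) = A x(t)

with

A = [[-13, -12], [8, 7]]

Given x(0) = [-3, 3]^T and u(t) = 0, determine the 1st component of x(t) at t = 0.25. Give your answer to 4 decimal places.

det(sI - A) = s^2 - (tr A)s + det A, with tr A = (-13) + 7 = -6 and det A = (-13)·7 - (-12)·8 = -91 - (-96) = 5.
So p(s) = det(sI - A) = s^2 + 6s + 5.
Factor s^2 + 6s + 5: two numbers with sum -6 and product 5 are -1 and -5, so s^2 + 6s + 5 = (s + 1)(s + 5).
Hence p(s) = (s + 1) (s + 5), with roots -5, -1.
The eigenvalues -5, -1 are distinct and real, so A is diagonalisable and x(t) = e^{At} x(0) = V diag(e^{λ_i t}) V^{-1} x(0), where the columns of V are the eigenvectors.
λ = -5: A - (-5)I = [[-8, -12], [8, 12]]. Row 1 gives (-8)·v1 + (-12)·v2 = 0, so take v_1 = [-3, 2]^T.
λ = -1: A - (-1)I = [[-12, -12], [8, 8]]. Row 1 gives (-12)·v1 + (-12)·v2 = 0, so take v_2 = [-1, 1]^T.
V = [v_1 v_2] = [[-3, -1], [2, 1]] has det V = -1, so V^{-1} = adj(V)/det V = [[-1, -1], [2, 3]].
Modal coordinates z(0) = V^{-1} x(0): (-1)·(-3) + (-1)·3 = 0; 2·(-3) + 3·3 = 3; so z(0) = [0, 3]^T.
x_1(t) = Σ_i (v_i)_1 · z_i(0) · e^{λ_i t} (row 1 of V times the modal terms).
x_1(0.25) = (-3)·0·e^{-5·0.25} + (-1)·3·e^{-1·0.25} = 0·0.286505 + (-3)·0.778801 = -2.3364.

-2.3364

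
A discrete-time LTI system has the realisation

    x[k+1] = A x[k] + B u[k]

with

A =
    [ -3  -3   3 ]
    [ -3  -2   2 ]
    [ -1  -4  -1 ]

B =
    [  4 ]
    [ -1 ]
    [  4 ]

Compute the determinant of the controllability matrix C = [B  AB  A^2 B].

-589

AB = [[3], [-2], [-4]]
A^2B = [[-15], [-13], [9]]
Controllability matrix C = [B  AB  A^2B] = [[4, 3, -15], [-1, -2, -13], [4, -4, 9]]
Expanding along the first row, det(C) = 4·((-2)·9 - (-13)·(-4)) - 3·((-1)·9 - (-13)·4) + (-15)·((-1)·(-4) - (-2)·4) = 4·(-70) - 3·43 + (-15)·12 = -589
Since det(C) ≠ 0, rank(C) = 3 and the system is completely controllable.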